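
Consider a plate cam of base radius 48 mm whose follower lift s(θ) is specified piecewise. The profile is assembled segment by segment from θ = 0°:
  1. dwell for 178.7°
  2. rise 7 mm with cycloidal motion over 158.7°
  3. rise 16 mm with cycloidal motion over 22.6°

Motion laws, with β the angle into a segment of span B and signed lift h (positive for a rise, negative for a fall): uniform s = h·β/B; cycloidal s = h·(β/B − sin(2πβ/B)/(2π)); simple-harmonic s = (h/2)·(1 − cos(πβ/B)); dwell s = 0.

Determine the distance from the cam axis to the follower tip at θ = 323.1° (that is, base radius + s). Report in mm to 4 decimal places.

seg 1 [0°–178.7°] dwell: s stays 0.0000
seg 2 [178.7°–337.4°] cycloidal, h=7: θ=323.1° here. β=144.4, B=158.7. 7·(0.9099 − sin(2π·0.9099)/(2π)) = 6.9668 → s = 6.9668
radial distance = base radius + s = 48 + 6.9668 = 54.9668

54.9668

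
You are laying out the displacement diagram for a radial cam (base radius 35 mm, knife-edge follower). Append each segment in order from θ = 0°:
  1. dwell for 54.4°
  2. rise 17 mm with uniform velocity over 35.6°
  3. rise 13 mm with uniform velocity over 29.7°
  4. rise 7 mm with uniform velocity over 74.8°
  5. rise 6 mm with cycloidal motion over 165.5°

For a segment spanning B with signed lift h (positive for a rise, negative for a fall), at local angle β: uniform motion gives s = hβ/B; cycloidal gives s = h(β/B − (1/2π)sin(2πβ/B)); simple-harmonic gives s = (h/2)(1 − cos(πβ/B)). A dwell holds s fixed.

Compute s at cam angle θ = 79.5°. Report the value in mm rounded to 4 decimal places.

seg 1 [0°–54.4°] dwell: s stays 0.0000
seg 2 [54.4°–90°] uniform, h=17: θ=79.5° here. β=25.1, B=35.6. 17·25.1/35.6 = 11.9860 → s = 11.9860

11.9860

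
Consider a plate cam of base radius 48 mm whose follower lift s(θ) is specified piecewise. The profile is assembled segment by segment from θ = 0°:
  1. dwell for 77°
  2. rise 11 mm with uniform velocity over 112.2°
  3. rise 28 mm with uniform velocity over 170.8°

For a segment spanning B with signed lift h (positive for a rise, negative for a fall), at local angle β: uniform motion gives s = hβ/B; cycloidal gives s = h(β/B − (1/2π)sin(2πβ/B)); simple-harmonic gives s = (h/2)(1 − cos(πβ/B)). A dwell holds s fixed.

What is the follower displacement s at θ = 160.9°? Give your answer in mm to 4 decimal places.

seg 1 [0°–77°] dwell: s stays 0.0000
seg 2 [77°–189.2°] uniform, h=11: θ=160.9° here. β=83.9, B=112.2. 11·83.9/112.2 = 8.2255 → s = 8.2255

8.2255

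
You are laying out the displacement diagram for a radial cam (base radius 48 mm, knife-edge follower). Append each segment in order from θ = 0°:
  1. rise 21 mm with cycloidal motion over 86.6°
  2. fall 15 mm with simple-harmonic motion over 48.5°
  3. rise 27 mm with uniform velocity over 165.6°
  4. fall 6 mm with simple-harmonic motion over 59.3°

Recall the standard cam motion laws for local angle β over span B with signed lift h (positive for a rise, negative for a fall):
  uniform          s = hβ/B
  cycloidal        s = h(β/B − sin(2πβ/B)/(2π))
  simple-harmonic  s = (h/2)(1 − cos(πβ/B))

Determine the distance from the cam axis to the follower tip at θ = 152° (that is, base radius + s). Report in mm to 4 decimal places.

seg 1 [0°–86.6°] cycloidal, h=21: full span → s += 21 → s = 21.0000
seg 2 [86.6°–135.1°] simple-harmonic, h=-15: full span → s += -15 → s = 6.0000
seg 3 [135.1°–300.7°] uniform, h=27: θ=152° here. β=16.9, B=165.6. 27·16.9/165.6 = 2.7554 → s = 8.7554
radial distance = base radius + s = 48 + 8.7554 = 56.7554

56.7554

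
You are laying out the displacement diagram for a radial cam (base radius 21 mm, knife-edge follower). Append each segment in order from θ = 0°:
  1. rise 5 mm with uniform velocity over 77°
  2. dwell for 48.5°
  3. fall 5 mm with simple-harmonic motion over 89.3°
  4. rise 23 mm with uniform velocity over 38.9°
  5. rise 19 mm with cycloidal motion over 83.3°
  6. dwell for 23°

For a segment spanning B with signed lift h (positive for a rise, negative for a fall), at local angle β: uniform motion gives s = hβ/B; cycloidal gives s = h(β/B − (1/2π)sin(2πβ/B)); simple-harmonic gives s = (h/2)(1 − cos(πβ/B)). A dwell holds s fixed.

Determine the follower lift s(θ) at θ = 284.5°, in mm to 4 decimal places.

seg 1 [0°–77°] uniform, h=5: full span → s += 5 → s = 5.0000
seg 2 [77°–125.5°] dwell: s stays 5.0000
seg 3 [125.5°–214.8°] simple-harmonic, h=-5: full span → s += -5 → s = 0.0000
seg 4 [214.8°–253.7°] uniform, h=23: full span → s += 23 → s = 23.0000
seg 5 [253.7°–337°] cycloidal, h=19: θ=284.5° here. β=30.8, B=83.3. 19·(0.3697 − sin(2π·0.3697)/(2π)) = 4.8176 → s = 27.8176

27.8176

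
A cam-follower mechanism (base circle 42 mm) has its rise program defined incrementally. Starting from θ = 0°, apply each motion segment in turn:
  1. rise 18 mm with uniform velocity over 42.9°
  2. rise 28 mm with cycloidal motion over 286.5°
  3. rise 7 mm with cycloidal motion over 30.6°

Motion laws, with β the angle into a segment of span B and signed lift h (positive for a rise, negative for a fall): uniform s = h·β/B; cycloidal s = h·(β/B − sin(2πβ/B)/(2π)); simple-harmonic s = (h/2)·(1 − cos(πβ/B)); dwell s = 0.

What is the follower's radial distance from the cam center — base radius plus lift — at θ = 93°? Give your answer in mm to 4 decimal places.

seg 1 [0°–42.9°] uniform, h=18: full span → s += 18 → s = 18.0000
seg 2 [42.9°–329.4°] cycloidal, h=28: θ=93° here. β=50.1, B=286.5. 28·(0.1749 − sin(2π·0.1749)/(2π)) = 0.9274 → s = 18.9274
radial distance = base radius + s = 42 + 18.9274 = 60.9274

60.9274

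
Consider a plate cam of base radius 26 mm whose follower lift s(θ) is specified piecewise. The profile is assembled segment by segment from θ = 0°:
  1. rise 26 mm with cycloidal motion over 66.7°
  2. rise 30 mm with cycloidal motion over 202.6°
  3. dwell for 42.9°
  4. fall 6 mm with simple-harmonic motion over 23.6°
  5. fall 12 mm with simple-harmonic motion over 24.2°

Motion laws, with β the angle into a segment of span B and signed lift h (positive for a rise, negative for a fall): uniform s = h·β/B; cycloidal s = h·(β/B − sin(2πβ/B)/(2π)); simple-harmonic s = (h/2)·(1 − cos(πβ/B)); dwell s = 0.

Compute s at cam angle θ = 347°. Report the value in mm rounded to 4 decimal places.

seg 1 [0°–66.7°] cycloidal, h=26: full span → s += 26 → s = 26.0000
seg 2 [66.7°–269.3°] cycloidal, h=30: full span → s += 30 → s = 56.0000
seg 3 [269.3°–312.2°] dwell: s stays 56.0000
seg 4 [312.2°–335.8°] simple-harmonic, h=-6: full span → s += -6 → s = 50.0000
seg 5 [335.8°–360°] simple-harmonic, h=-12: θ=347° here. β=11.2, B=24.2. -12/2·(1 − cos(π·0.4628)) = -5.3006 → s = 44.6994

44.6994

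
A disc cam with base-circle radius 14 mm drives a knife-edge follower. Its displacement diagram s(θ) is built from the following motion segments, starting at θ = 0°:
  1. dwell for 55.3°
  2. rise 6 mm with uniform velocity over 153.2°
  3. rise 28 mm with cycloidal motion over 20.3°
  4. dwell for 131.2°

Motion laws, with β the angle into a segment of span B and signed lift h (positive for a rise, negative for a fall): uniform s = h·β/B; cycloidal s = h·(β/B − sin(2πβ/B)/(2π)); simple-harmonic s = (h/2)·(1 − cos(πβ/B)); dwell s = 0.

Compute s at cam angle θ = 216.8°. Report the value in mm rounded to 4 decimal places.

seg 1 [0°–55.3°] dwell: s stays 0.0000
seg 2 [55.3°–208.5°] uniform, h=6: full span → s += 6 → s = 6.0000
seg 3 [208.5°–228.8°] cycloidal, h=28: θ=216.8° here. β=8.3, B=20.3. 28·(0.4089 − sin(2π·0.4089)/(2π)) = 9.0337 → s = 15.0337

15.0337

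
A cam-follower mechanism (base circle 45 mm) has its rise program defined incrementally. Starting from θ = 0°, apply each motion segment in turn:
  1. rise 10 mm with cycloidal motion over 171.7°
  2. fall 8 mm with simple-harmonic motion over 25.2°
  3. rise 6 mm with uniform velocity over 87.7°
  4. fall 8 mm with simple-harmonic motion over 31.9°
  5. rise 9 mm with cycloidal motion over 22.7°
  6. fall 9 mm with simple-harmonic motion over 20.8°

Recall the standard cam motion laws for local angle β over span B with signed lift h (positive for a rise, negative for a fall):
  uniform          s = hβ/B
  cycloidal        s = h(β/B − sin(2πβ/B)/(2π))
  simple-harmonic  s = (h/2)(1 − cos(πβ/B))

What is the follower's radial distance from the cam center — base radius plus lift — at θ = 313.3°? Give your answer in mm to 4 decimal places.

seg 1 [0°–171.7°] cycloidal, h=10: full span → s += 10 → s = 10.0000
seg 2 [171.7°–196.9°] simple-harmonic, h=-8: full span → s += -8 → s = 2.0000
seg 3 [196.9°–284.6°] uniform, h=6: full span → s += 6 → s = 8.0000
seg 4 [284.6°–316.5°] simple-harmonic, h=-8: θ=313.3° here. β=28.7, B=31.9. -8/2·(1 − cos(π·0.8997)) = -7.8030 → s = 0.1970
radial distance = base radius + s = 45 + 0.1970 = 45.1970

45.1970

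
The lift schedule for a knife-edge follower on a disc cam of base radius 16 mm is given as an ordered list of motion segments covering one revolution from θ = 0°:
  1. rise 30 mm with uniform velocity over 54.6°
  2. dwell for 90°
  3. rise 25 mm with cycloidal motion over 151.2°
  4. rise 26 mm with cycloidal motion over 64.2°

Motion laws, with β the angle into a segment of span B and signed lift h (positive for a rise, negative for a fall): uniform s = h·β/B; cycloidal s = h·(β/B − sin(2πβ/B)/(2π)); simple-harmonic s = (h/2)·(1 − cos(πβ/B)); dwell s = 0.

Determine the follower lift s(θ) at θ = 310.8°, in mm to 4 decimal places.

seg 1 [0°–54.6°] uniform, h=30: full span → s += 30 → s = 30.0000
seg 2 [54.6°–144.6°] dwell: s stays 30.0000
seg 3 [144.6°–295.8°] cycloidal, h=25: full span → s += 25 → s = 55.0000
seg 4 [295.8°–360°] cycloidal, h=26: θ=310.8° here. β=15, B=64.2. 26·(0.2336 − sin(2π·0.2336)/(2π)) = 1.9586 → s = 56.9586

56.9586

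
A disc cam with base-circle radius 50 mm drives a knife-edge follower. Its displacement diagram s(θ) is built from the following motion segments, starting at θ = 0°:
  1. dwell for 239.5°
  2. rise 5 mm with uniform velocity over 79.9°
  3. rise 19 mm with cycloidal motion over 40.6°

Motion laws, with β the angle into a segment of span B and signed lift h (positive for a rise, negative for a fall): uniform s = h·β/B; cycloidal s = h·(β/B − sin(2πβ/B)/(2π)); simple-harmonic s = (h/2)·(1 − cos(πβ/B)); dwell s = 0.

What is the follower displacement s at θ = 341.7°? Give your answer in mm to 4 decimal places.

seg 1 [0°–239.5°] dwell: s stays 0.0000
seg 2 [239.5°–319.4°] uniform, h=5: full span → s += 5 → s = 5.0000
seg 3 [319.4°–360°] cycloidal, h=19: θ=341.7° here. β=22.3, B=40.6. 19·(0.5493 − sin(2π·0.5493)/(2π)) = 11.3570 → s = 16.3570

16.3570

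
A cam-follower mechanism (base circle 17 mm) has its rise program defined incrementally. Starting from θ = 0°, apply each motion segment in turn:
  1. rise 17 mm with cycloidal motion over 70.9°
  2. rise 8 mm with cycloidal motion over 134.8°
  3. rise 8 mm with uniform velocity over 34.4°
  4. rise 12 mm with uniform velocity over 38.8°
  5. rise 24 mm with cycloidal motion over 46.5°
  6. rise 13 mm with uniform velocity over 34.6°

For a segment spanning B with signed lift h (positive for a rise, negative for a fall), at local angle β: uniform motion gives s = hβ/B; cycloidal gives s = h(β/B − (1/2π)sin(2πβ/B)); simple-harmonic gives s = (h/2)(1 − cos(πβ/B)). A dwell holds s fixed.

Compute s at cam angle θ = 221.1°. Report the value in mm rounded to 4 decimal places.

seg 1 [0°–70.9°] cycloidal, h=17: full span → s += 17 → s = 17.0000
seg 2 [70.9°–205.7°] cycloidal, h=8: full span → s += 8 → s = 25.0000
seg 3 [205.7°–240.1°] uniform, h=8: θ=221.1° here. β=15.4, B=34.4. 8·15.4/34.4 = 3.5814 → s = 28.5814

28.5814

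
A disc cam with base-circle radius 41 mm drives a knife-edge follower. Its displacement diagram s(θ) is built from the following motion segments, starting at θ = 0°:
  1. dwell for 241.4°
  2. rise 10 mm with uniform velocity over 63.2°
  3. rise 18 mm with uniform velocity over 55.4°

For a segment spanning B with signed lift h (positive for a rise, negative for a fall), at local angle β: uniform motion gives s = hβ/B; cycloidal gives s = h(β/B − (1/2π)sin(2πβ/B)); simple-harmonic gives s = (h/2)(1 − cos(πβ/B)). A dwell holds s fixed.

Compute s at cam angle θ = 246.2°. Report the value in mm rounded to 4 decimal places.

seg 1 [0°–241.4°] dwell: s stays 0.0000
seg 2 [241.4°–304.6°] uniform, h=10: θ=246.2° here. β=4.8, B=63.2. 10·4.8/63.2 = 0.7595 → s = 0.7595

0.7595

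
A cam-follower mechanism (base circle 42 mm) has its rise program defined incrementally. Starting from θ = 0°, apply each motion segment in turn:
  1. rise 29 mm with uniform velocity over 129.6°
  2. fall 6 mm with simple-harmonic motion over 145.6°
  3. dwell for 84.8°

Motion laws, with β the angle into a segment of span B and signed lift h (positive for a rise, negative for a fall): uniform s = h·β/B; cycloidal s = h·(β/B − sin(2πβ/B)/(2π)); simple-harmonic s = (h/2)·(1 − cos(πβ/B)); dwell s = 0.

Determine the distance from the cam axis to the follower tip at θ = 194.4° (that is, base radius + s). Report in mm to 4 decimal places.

seg 1 [0°–129.6°] uniform, h=29: full span → s += 29 → s = 29.0000
seg 2 [129.6°–275.2°] simple-harmonic, h=-6: θ=194.4° here. β=64.8, B=145.6. -6/2·(1 − cos(π·0.4451)) = -2.4847 → s = 26.5153
radial distance = base radius + s = 42 + 26.5153 = 68.5153

68.5153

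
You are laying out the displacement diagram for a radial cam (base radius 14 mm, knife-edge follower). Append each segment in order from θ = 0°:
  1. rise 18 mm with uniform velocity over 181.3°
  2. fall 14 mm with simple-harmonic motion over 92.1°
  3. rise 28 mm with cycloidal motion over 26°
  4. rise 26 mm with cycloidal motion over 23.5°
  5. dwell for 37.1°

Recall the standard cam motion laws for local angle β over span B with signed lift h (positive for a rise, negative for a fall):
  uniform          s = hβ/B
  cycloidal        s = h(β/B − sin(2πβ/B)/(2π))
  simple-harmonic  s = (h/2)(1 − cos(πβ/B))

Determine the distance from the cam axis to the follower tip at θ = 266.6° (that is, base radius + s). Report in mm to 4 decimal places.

seg 1 [0°–181.3°] uniform, h=18: full span → s += 18 → s = 18.0000
seg 2 [181.3°–273.4°] simple-harmonic, h=-14: θ=266.6° here. β=85.3, B=92.1. -14/2·(1 − cos(π·0.9262)) = -13.8125 → s = 4.1875
radial distance = base radius + s = 14 + 4.1875 = 18.1875

18.1875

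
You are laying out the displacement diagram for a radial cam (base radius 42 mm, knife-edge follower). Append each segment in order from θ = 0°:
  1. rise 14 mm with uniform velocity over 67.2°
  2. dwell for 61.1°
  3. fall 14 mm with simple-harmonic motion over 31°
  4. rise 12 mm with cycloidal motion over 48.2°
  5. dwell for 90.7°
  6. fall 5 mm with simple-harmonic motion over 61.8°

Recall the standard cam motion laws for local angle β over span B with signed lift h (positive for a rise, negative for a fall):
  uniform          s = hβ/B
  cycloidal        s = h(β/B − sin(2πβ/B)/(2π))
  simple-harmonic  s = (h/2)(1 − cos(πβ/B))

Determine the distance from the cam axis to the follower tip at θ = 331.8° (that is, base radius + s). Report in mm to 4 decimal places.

seg 1 [0°–67.2°] uniform, h=14: full span → s += 14 → s = 14.0000
seg 2 [67.2°–128.3°] dwell: s stays 14.0000
seg 3 [128.3°–159.3°] simple-harmonic, h=-14: full span → s += -14 → s = 0.0000
seg 4 [159.3°–207.5°] cycloidal, h=12: full span → s += 12 → s = 12.0000
seg 5 [207.5°–298.2°] dwell: s stays 12.0000
seg 6 [298.2°–360°] simple-harmonic, h=-5: θ=331.8° here. β=33.6, B=61.8. -5/2·(1 − cos(π·0.5437)) = -2.8421 → s = 9.1579
radial distance = base radius + s = 42 + 9.1579 = 51.1579

51.1579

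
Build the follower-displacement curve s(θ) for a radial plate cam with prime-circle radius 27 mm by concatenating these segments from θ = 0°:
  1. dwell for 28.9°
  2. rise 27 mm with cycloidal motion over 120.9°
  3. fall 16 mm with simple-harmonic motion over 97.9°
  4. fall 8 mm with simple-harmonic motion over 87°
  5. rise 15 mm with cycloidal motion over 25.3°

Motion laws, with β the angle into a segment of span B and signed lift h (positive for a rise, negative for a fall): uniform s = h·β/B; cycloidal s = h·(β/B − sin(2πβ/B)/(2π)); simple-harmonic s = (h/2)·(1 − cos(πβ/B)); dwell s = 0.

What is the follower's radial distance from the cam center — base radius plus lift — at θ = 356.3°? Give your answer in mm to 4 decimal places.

seg 1 [0°–28.9°] dwell: s stays 0.0000
seg 2 [28.9°–149.8°] cycloidal, h=27: full span → s += 27 → s = 27.0000
seg 3 [149.8°–247.7°] simple-harmonic, h=-16: full span → s += -16 → s = 11.0000
seg 4 [247.7°–334.7°] simple-harmonic, h=-8: full span → s += -8 → s = 3.0000
seg 5 [334.7°–360°] cycloidal, h=15: θ=356.3° here. β=21.6, B=25.3. 15·(0.8538 − sin(2π·0.8538)/(2π)) = 14.7041 → s = 17.7041
radial distance = base radius + s = 27 + 17.7041 = 44.7041

44.7041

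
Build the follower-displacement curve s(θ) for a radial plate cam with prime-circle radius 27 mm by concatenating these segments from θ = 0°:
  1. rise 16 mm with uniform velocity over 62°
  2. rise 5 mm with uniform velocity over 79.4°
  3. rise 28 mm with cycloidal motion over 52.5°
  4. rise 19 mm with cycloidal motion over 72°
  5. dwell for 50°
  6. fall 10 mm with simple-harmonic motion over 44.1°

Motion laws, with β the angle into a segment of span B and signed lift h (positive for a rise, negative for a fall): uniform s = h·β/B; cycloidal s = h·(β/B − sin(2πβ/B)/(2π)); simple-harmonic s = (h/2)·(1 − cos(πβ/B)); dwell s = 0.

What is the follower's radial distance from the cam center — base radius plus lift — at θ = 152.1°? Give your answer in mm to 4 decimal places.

seg 1 [0°–62°] uniform, h=16: full span → s += 16 → s = 16.0000
seg 2 [62°–141.4°] uniform, h=5: full span → s += 5 → s = 21.0000
seg 3 [141.4°–193.9°] cycloidal, h=28: θ=152.1° here. β=10.7, B=52.5. 28·(0.2038 − sin(2π·0.2038)/(2π)) = 1.4367 → s = 22.4367
radial distance = base radius + s = 27 + 22.4367 = 49.4367

49.4367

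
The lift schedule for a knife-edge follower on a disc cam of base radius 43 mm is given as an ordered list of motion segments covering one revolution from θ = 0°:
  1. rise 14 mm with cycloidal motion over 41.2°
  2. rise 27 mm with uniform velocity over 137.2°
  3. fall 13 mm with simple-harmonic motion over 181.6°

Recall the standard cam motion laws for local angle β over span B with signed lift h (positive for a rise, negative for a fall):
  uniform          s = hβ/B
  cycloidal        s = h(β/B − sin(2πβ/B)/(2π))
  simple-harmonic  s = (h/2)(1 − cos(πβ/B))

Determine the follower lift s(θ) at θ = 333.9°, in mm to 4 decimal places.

seg 1 [0°–41.2°] cycloidal, h=14: full span → s += 14 → s = 14.0000
seg 2 [41.2°–178.4°] uniform, h=27: full span → s += 27 → s = 41.0000
seg 3 [178.4°–360°] simple-harmonic, h=-13: θ=333.9° here. β=155.5, B=181.6. -13/2·(1 − cos(π·0.8563)) = -12.3486 → s = 28.6514

28.6514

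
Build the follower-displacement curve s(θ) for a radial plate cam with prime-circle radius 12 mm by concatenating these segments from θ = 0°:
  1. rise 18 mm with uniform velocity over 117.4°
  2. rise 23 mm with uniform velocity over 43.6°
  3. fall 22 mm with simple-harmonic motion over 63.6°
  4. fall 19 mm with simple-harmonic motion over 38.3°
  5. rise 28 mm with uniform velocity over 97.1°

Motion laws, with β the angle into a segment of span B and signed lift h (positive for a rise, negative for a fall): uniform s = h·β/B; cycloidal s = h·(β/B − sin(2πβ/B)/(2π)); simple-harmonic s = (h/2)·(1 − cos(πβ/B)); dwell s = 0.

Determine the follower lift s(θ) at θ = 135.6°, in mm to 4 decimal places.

seg 1 [0°–117.4°] uniform, h=18: full span → s += 18 → s = 18.0000
seg 2 [117.4°–161°] uniform, h=23: θ=135.6° here. β=18.2, B=43.6. 23·18.2/43.6 = 9.6009 → s = 27.6009

27.6009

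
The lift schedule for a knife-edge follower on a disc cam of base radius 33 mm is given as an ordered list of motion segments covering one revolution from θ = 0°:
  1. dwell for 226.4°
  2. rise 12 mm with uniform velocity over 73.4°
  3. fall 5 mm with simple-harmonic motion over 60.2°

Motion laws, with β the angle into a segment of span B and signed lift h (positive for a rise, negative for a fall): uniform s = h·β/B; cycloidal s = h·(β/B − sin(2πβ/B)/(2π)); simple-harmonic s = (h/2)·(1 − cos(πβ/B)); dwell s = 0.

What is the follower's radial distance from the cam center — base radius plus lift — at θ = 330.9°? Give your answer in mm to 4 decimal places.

seg 1 [0°–226.4°] dwell: s stays 0.0000
seg 2 [226.4°–299.8°] uniform, h=12: full span → s += 12 → s = 12.0000
seg 3 [299.8°–360°] simple-harmonic, h=-5: θ=330.9° here. β=31.1, B=60.2. -5/2·(1 − cos(π·0.5166)) = -2.6304 → s = 9.3696
radial distance = base radius + s = 33 + 9.3696 = 42.3696

42.3696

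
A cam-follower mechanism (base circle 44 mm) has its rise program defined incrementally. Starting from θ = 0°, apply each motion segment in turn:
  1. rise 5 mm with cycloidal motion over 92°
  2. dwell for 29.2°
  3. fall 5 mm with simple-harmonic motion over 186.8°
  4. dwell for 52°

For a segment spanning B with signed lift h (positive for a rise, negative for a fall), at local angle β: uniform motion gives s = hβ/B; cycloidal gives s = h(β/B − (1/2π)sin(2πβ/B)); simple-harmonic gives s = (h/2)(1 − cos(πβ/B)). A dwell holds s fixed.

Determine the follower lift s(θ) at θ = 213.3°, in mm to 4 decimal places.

seg 1 [0°–92°] cycloidal, h=5: full span → s += 5 → s = 5.0000
seg 2 [92°–121.2°] dwell: s stays 5.0000
seg 3 [121.2°–308°] simple-harmonic, h=-5: θ=213.3° here. β=92.1, B=186.8. -5/2·(1 − cos(π·0.4930)) = -2.4453 → s = 2.5547

2.5547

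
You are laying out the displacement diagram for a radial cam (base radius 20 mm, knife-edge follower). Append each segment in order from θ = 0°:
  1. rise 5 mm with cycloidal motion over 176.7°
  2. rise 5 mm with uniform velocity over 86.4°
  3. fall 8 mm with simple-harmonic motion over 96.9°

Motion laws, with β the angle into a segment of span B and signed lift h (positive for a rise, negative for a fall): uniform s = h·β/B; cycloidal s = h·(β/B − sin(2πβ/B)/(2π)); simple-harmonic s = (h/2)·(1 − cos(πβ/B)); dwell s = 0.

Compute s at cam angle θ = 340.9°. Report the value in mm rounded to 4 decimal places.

seg 1 [0°–176.7°] cycloidal, h=5: full span → s += 5 → s = 5.0000
seg 2 [176.7°–263.1°] uniform, h=5: full span → s += 5 → s = 10.0000
seg 3 [263.1°–360°] simple-harmonic, h=-8: θ=340.9° here. β=77.8, B=96.9. -8/2·(1 − cos(π·0.8029)) = -7.2573 → s = 2.7427

2.7427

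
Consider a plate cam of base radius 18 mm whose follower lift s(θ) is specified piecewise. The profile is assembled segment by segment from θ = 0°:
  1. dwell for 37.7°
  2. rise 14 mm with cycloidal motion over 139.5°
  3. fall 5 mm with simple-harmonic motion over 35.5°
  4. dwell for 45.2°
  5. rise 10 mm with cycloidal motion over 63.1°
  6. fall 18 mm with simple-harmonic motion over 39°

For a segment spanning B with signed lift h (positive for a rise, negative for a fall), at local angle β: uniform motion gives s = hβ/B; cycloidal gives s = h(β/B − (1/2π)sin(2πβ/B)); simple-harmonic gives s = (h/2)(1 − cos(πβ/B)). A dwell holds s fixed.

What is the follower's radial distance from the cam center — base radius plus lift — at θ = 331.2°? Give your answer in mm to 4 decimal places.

seg 1 [0°–37.7°] dwell: s stays 0.0000
seg 2 [37.7°–177.2°] cycloidal, h=14: full span → s += 14 → s = 14.0000
seg 3 [177.2°–212.7°] simple-harmonic, h=-5: full span → s += -5 → s = 9.0000
seg 4 [212.7°–257.9°] dwell: s stays 9.0000
seg 5 [257.9°–321°] cycloidal, h=10: full span → s += 10 → s = 19.0000
seg 6 [321°–360°] simple-harmonic, h=-18: θ=331.2° here. β=10.2, B=39. -18/2·(1 − cos(π·0.2615)) = -2.8709 → s = 16.1291
radial distance = base radius + s = 18 + 16.1291 = 34.1291

34.1291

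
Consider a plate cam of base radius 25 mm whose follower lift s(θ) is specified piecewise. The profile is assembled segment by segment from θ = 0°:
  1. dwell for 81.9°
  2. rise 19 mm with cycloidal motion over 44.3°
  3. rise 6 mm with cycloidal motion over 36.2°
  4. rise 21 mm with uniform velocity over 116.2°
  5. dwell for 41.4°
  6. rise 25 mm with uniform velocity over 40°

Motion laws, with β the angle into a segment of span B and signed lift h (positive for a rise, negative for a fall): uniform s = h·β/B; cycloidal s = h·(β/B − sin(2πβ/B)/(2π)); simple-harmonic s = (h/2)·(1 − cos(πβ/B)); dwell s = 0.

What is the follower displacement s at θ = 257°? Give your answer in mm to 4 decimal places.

seg 1 [0°–81.9°] dwell: s stays 0.0000
seg 2 [81.9°–126.2°] cycloidal, h=19: full span → s += 19 → s = 19.0000
seg 3 [126.2°–162.4°] cycloidal, h=6: full span → s += 6 → s = 25.0000
seg 4 [162.4°–278.6°] uniform, h=21: θ=257° here. β=94.6, B=116.2. 21·94.6/116.2 = 17.0964 → s = 42.0964

42.0964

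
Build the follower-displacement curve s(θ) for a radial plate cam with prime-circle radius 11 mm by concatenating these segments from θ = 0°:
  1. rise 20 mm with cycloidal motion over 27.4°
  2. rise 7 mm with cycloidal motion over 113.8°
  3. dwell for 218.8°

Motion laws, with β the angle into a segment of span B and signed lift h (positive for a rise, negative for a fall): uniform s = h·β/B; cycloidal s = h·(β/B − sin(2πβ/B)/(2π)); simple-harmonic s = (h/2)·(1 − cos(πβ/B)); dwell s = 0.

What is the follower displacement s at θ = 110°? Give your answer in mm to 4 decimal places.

seg 1 [0°–27.4°] cycloidal, h=20: full span → s += 20 → s = 20.0000
seg 2 [27.4°–141.2°] cycloidal, h=7: θ=110° here. β=82.6, B=113.8. 7·(0.7258 − sin(2π·0.7258)/(2π)) = 6.1821 → s = 26.1821

26.1821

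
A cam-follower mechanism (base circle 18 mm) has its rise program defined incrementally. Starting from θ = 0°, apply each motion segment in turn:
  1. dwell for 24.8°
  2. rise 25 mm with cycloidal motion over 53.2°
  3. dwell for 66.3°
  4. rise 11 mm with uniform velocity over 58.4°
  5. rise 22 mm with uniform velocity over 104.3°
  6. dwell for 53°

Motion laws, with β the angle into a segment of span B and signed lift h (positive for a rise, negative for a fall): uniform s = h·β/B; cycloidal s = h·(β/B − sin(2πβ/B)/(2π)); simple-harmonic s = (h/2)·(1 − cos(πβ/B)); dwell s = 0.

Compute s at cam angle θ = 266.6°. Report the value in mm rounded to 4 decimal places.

seg 1 [0°–24.8°] dwell: s stays 0.0000
seg 2 [24.8°–78°] cycloidal, h=25: full span → s += 25 → s = 25.0000
seg 3 [78°–144.3°] dwell: s stays 25.0000
seg 4 [144.3°–202.7°] uniform, h=11: full span → s += 11 → s = 36.0000
seg 5 [202.7°–307°] uniform, h=22: θ=266.6° here. β=63.9, B=104.3. 22·63.9/104.3 = 13.4784 → s = 49.4784

49.4784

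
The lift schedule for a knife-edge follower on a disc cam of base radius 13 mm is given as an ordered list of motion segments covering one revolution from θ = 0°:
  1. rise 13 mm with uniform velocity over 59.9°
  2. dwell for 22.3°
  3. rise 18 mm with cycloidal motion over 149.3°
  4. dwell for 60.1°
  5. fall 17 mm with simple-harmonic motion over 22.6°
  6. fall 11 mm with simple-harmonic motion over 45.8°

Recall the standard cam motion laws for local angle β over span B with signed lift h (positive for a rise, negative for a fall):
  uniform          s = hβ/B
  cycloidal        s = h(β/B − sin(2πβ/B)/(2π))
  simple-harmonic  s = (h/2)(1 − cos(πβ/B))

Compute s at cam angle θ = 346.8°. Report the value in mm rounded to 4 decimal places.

seg 1 [0°–59.9°] uniform, h=13: full span → s += 13 → s = 13.0000
seg 2 [59.9°–82.2°] dwell: s stays 13.0000
seg 3 [82.2°–231.5°] cycloidal, h=18: full span → s += 18 → s = 31.0000
seg 4 [231.5°–291.6°] dwell: s stays 31.0000
seg 5 [291.6°–314.2°] simple-harmonic, h=-17: full span → s += -17 → s = 14.0000
seg 6 [314.2°–360°] simple-harmonic, h=-11: θ=346.8° here. β=32.6, B=45.8. -11/2·(1 − cos(π·0.7118)) = -8.8954 → s = 5.1046

5.1046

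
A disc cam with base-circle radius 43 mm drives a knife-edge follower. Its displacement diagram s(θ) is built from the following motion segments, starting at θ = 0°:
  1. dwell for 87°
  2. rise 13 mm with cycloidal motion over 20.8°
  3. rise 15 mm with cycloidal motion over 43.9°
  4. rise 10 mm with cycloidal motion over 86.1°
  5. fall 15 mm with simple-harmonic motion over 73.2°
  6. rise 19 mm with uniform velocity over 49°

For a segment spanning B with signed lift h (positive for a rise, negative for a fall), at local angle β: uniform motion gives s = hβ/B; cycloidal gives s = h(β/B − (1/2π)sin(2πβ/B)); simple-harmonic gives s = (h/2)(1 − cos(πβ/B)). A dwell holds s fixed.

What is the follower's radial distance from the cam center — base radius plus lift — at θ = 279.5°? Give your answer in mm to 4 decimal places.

seg 1 [0°–87°] dwell: s stays 0.0000
seg 2 [87°–107.8°] cycloidal, h=13: full span → s += 13 → s = 13.0000
seg 3 [107.8°–151.7°] cycloidal, h=15: full span → s += 15 → s = 28.0000
seg 4 [151.7°–237.8°] cycloidal, h=10: full span → s += 10 → s = 38.0000
seg 5 [237.8°–311°] simple-harmonic, h=-15: θ=279.5° here. β=41.7, B=73.2. -15/2·(1 − cos(π·0.5697)) = -9.1285 → s = 28.8715
radial distance = base radius + s = 43 + 28.8715 = 71.8715

71.8715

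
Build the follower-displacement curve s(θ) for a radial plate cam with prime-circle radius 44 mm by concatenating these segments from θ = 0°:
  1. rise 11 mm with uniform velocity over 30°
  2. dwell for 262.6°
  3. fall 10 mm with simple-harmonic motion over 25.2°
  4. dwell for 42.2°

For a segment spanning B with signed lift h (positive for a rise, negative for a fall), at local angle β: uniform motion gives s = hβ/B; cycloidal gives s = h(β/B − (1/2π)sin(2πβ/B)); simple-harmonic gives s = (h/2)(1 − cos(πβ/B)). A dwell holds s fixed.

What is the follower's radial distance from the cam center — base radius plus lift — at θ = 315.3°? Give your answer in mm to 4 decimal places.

seg 1 [0°–30°] uniform, h=11: full span → s += 11 → s = 11.0000
seg 2 [30°–292.6°] dwell: s stays 11.0000
seg 3 [292.6°–317.8°] simple-harmonic, h=-10: θ=315.3° here. β=22.7, B=25.2. -10/2·(1 − cos(π·0.9008)) = -9.7591 → s = 1.2409
radial distance = base radius + s = 44 + 1.2409 = 45.2409

45.2409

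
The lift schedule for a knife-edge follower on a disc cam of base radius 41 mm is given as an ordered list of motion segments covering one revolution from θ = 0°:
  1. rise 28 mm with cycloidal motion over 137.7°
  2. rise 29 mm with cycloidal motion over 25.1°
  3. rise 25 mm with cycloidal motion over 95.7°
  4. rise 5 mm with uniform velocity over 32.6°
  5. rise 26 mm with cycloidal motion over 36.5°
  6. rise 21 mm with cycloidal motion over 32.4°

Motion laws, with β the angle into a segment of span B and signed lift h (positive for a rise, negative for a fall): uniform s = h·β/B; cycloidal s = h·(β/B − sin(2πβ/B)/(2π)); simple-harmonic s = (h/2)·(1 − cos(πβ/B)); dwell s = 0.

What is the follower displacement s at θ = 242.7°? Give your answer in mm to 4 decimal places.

seg 1 [0°–137.7°] cycloidal, h=28: full span → s += 28 → s = 28.0000
seg 2 [137.7°–162.8°] cycloidal, h=29: full span → s += 29 → s = 57.0000
seg 3 [162.8°–258.5°] cycloidal, h=25: θ=242.7° here. β=79.9, B=95.7. 25·(0.8349 − sin(2π·0.8349)/(2π)) = 24.2986 → s = 81.2986

81.2986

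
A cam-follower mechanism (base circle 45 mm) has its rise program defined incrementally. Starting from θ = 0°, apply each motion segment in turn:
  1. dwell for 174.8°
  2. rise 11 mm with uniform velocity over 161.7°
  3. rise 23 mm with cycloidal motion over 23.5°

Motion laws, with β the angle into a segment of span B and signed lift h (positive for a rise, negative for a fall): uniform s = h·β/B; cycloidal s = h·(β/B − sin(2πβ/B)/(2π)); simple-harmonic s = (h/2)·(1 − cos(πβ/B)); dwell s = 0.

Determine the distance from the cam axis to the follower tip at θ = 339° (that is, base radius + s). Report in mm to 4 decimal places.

seg 1 [0°–174.8°] dwell: s stays 0.0000
seg 2 [174.8°–336.5°] uniform, h=11: full span → s += 11 → s = 11.0000
seg 3 [336.5°–360°] cycloidal, h=23: θ=339° here. β=2.5, B=23.5. 23·(0.1064 − sin(2π·0.1064)/(2π)) = 0.1782 → s = 11.1782
radial distance = base radius + s = 45 + 11.1782 = 56.1782

56.1782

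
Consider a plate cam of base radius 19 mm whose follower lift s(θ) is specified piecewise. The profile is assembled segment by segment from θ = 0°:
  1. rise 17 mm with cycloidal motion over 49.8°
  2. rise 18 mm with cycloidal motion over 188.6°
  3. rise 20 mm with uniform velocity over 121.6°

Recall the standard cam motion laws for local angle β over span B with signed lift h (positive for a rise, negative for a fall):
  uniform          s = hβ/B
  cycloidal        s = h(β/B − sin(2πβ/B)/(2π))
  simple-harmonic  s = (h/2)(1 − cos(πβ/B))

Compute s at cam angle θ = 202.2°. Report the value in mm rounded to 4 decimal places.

seg 1 [0°–49.8°] cycloidal, h=17: full span → s += 17 → s = 17.0000
seg 2 [49.8°–238.4°] cycloidal, h=18: θ=202.2° here. β=152.4, B=188.6. 18·(0.8081 − sin(2π·0.8081)/(2π)) = 17.2213 → s = 34.2213

34.2213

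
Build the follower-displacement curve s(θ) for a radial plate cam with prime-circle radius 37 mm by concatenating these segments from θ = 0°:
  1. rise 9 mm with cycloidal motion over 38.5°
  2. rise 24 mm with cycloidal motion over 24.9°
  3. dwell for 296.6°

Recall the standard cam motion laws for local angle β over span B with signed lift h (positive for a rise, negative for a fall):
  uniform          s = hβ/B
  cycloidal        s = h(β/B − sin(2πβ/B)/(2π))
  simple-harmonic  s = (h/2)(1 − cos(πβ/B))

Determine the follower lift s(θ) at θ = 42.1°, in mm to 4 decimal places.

seg 1 [0°–38.5°] cycloidal, h=9: full span → s += 9 → s = 9.0000
seg 2 [38.5°–63.4°] cycloidal, h=24: θ=42.1° here. β=3.6, B=24.9. 24·(0.1446 − sin(2π·0.1446)/(2π)) = 0.4579 → s = 9.4579

9.4579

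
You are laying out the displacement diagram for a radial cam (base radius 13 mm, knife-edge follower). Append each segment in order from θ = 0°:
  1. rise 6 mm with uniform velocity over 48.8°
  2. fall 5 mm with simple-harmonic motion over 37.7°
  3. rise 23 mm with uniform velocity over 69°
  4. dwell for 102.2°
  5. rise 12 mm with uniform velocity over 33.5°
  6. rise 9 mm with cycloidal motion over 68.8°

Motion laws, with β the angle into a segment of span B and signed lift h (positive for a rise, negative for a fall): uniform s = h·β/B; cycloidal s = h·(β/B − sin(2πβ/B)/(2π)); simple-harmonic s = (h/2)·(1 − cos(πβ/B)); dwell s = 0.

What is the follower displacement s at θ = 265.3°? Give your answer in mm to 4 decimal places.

seg 1 [0°–48.8°] uniform, h=6: full span → s += 6 → s = 6.0000
seg 2 [48.8°–86.5°] simple-harmonic, h=-5: full span → s += -5 → s = 1.0000
seg 3 [86.5°–155.5°] uniform, h=23: full span → s += 23 → s = 24.0000
seg 4 [155.5°–257.7°] dwell: s stays 24.0000
seg 5 [257.7°–291.2°] uniform, h=12: θ=265.3° here. β=7.6, B=33.5. 12·7.6/33.5 = 2.7224 → s = 26.7224

26.7224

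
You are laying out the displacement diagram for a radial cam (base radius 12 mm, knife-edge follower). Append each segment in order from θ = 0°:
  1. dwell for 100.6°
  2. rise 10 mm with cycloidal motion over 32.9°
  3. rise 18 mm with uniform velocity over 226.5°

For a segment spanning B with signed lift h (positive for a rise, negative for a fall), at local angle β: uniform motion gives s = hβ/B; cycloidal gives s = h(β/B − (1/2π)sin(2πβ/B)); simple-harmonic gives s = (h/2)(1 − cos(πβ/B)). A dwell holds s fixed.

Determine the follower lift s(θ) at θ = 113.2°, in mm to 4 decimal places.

seg 1 [0°–100.6°] dwell: s stays 0.0000
seg 2 [100.6°–133.5°] cycloidal, h=10: θ=113.2° here. β=12.6, B=32.9. 10·(0.3830 − sin(2π·0.3830)/(2π)) = 2.7622 → s = 2.7622

2.7622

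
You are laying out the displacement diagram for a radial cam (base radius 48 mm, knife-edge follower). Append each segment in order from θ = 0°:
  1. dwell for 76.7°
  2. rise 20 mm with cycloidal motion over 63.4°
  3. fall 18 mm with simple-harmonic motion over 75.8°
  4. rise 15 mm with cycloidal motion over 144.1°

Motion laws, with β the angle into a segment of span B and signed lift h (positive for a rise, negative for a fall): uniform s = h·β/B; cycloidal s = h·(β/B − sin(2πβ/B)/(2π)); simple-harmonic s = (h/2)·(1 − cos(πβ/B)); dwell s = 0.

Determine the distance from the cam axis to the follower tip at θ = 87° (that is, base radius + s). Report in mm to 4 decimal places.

seg 1 [0°–76.7°] dwell: s stays 0.0000
seg 2 [76.7°–140.1°] cycloidal, h=20: θ=87° here. β=10.3, B=63.4. 20·(0.1625 − sin(2π·0.1625)/(2π)) = 0.5356 → s = 0.5356
radial distance = base radius + s = 48 + 0.5356 = 48.5356

48.5356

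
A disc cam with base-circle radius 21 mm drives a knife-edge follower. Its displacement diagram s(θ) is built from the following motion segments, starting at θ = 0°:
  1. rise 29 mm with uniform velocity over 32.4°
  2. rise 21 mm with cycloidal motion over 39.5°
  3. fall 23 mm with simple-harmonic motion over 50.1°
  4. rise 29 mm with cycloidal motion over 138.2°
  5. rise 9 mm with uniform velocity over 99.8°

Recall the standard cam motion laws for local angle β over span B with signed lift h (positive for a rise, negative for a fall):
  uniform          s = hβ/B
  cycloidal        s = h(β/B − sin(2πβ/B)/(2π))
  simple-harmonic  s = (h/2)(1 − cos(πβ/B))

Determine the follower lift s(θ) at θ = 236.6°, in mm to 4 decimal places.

seg 1 [0°–32.4°] uniform, h=29: full span → s += 29 → s = 29.0000
seg 2 [32.4°–71.9°] cycloidal, h=21: full span → s += 21 → s = 50.0000
seg 3 [71.9°–122°] simple-harmonic, h=-23: full span → s += -23 → s = 27.0000
seg 4 [122°–260.2°] cycloidal, h=29: θ=236.6° here. β=114.6, B=138.2. 29·(0.8292 − sin(2π·0.8292)/(2π)) = 28.1030 → s = 55.1030

55.1030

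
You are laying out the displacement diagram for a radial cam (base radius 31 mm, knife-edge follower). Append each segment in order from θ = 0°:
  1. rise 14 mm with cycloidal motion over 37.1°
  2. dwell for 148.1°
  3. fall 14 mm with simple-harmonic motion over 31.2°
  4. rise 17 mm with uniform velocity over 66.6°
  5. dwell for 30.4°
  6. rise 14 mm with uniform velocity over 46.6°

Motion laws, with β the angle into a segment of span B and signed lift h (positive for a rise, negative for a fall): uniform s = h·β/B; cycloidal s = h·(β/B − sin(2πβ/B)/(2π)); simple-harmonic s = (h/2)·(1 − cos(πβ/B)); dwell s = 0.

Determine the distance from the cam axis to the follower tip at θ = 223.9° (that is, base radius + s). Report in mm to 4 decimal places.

seg 1 [0°–37.1°] cycloidal, h=14: full span → s += 14 → s = 14.0000
seg 2 [37.1°–185.2°] dwell: s stays 14.0000
seg 3 [185.2°–216.4°] simple-harmonic, h=-14: full span → s += -14 → s = 0.0000
seg 4 [216.4°–283°] uniform, h=17: θ=223.9° here. β=7.5, B=66.6. 17·7.5/66.6 = 1.9144 → s = 1.9144
radial distance = base radius + s = 31 + 1.9144 = 32.9144

32.9144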